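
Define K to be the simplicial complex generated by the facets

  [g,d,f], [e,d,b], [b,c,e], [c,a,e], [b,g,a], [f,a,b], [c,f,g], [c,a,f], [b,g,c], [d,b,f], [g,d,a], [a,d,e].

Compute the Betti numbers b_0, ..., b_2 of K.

b_0 = 1, b_1 = 0, b_2 = 0.

K has 7 vertices, 18 edges, 12 triangles.
rank ∂_0 = 0, rank ∂_1 = 6 ⇒ b_0 = 7 − 0 − 6 = 1; all invariant factors of ∂_1 are 1 so no torsion. So H_0 = Z.
rank ∂_1 = 6, rank ∂_2 = 12 ⇒ b_1 = 18 − 6 − 12 = 0; ∂_2 has invariant factor(s) [2] giving torsion. So H_1 = Z/2.
rank ∂_2 = 12, rank ∂_3 = 0 ⇒ b_2 = 12 − 12 − 0 = 0. So H_2 = 0.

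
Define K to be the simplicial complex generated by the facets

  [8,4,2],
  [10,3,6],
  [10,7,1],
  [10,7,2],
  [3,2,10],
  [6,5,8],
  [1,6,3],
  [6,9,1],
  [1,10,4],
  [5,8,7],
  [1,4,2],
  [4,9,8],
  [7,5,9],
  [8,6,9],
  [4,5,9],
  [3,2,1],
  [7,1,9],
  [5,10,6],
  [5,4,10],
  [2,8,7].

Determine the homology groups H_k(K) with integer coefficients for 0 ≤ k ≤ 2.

Take the total order 1 < 2 < 3 < 4 < 5 < 6 < 7 < 8 < 9 < 10 on the vertex set. Then K (dimension 2) consists of the simplices:

  0-simplices (10): [1], [2], [3], [4], [5], [6], [7], [8], [9], [10]
  1-simplices (30): (30 of them)
  2-simplices (20): (20 of them)

giving chain groups C_0 ≅ Z^10, C_1 ≅ Z^30, C_2 ≅ Z^20.

∂_1: C_1 → C_0 maps an edge to its endpoints' difference, ∂[p,q] = q − p. For instance
  ∂[7,9] = [9] − [7].
The resulting 10×30 matrix has rank 9, and its Smith normal form has invariant factors (1,1,1,1,1,1,1,1,1).

∂_2: C_2 → C_1 sends each 2-simplex [p,q,r] to [q,r] − [p,r] + [p,q]. For instance
  ∂[5,7,9] = [7,9] − [5,9] + [5,7],
  ∂[6,8,9] = [8,9] − [6,9] + [6,8].
This gives a 30×20 integer matrix of rank 20; reducing to Smith normal form yields diagonal entries (1,1,1,1,1,1,1,1,1,1,1,1,1,1,1,1,1,1,1,2).

Now H_k = ker ∂_k / im ∂_{k+1}, so:

  H_0: rank C_0 − rank ∂_1 = 10 − 9 = 1, and the invariant factors of ∂_1 are all 1, so H_0 ≅ Z.
  H_1: rank ker ∂_1 − rank ∂_2 = (30 − 9) − 20 = 1, and ∂_2 has invariant factor 2 > 1, so H_1 ≅ Z ⊕ Z_2.
  H_2: rank ker ∂_2 − rank ∂_3 = (20 − 20) − 0 = 0, and there is no ∂_3, so H_2 ≅ 0.

(K is a triangulation of the Klein bottle.)

H_0 ≅ Z,  H_1 ≅ Z ⊕ Z_2,  H_2 = 0.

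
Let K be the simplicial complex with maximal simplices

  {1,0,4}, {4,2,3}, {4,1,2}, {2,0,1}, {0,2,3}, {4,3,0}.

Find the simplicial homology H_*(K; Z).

H_0 ≅ Z,  H_1 = 0,  H_2 ≅ Z.

We work with the vertex ordering 0 < 1 < 2 < 3 < 4. The simplices of K, each written with vertices in increasing order, are:

  0-simplices (5): [0], [1], [2], [3], [4]
  1-simplices (9): [0,1], [0,2], [0,3], [0,4], [1,2], [1,4], [2,3], [2,4], [3,4]
  2-simplices (6): [0,1,2], [0,1,4], [0,2,3], [0,3,4], [1,2,4], [2,3,4]

Hence C_0 ≅ Z^5, C_1 ≅ Z^9, C_2 ≅ Z^6.

Boundary ∂_1: C_1 → C_0 sends each edge [p,q] (with p < q) to q − p. For instance
  ∂[1,2] = [2] − [1].
The resulting 5×9 matrix has rank 4, and its Smith normal form has invariant factors (1,1,1,1).

∂_2: C_2 → C_1 maps a triangle to the signed sum of its edges. For instance
  ∂[2,3,4] = [3,4] − [2,4] + [2,3],
  ∂[0,2,3] = [2,3] − [0,3] + [0,2].
The resulting 9×6 matrix has rank 5, and its Smith normal form has invariant factors (1,1,1,1,1).

Now H_k = ker ∂_k / im ∂_{k+1}, so:

  H_0: rank C_0 − rank ∂_1 = 5 − 4 = 1, and the invariant factors of ∂_1 are all 1, so H_0 = Z.
  H_1: rank ker ∂_1 − rank ∂_2 = (9 − 4) − 5 = 0, and the invariant factors of ∂_2 are all 1, so H_1 = 0.
  H_2: rank ker ∂_2 − rank ∂_3 = (6 − 5) − 0 = 1, and there is no ∂_3, so H_2 = Z.

(K is a triangulation of the 2-sphere S^2.)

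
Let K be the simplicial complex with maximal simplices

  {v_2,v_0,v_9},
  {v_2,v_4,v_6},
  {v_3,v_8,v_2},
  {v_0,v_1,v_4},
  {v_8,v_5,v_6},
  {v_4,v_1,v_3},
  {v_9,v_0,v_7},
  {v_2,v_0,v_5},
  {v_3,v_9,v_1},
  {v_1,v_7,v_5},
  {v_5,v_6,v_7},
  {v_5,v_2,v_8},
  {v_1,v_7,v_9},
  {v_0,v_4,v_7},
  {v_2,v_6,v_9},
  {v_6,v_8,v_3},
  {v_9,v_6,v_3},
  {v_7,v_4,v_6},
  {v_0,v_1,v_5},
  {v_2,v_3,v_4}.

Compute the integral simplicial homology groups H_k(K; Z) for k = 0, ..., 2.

H_0 ≅ Z,  H_1 ≅ Z × Z/2,  H_2 = 0.

Fix the vertex order v_0 < v_1 < v_2 < v_3 < v_4 < v_5 < v_6 < v_7 < v_8 < v_9 and write every simplex with vertices in increasing order. Then dim K = 2 and the simplices of K are:

  0-simplices (10): [v_0], [v_1], [v_2], [v_3], [v_4], [v_5], [v_6], [v_7], [v_8], [v_9]
  1-simplices (30): (30 of them)
  2-simplices (20): (20 of them)

so the chain groups are C_0 ≅ Z^10, C_1 ≅ Z^30, C_2 ≅ Z^20.

The boundary map ∂_1: C_1 → C_0 maps an edge to its endpoints' difference, ∂[p,q] = q − p. For instance
  ∂[v_1,v_4] = [v_4] − [v_1].
The resulting 10×30 matrix has rank 9, and its Smith normal form has invariant factors (1,1,1,1,1,1,1,1,1).

∂_2: C_2 → C_1 acts by ∂[p,q,r] = [q,r] − [p,r] + [p,q]. For instance
  ∂[v_2,v_6,v_9] = [v_6,v_9] − [v_2,v_9] + [v_2,v_6],
  ∂[v_5,v_6,v_7] = [v_6,v_7] − [v_5,v_7] + [v_5,v_6].
The 30×20 boundary matrix has rank 20 and Smith normal form diag(1,1,1,1,1,1,1,1,1,1,1,1,1,1,1,1,1,1,1,2).

Reading off H_k = ker ∂_k / im ∂_{k+1}:

  H_0: rank C_0 − rank ∂_1 = 10 − 9 = 1, and the invariant factors of ∂_1 are all 1, so H_0 = Z.
  H_1: rank ker ∂_1 − rank ∂_2 = (30 − 9) − 20 = 1, and ∂_2 has invariant factor 2 > 1, so H_1 = Z × Z/2.
  H_2: rank ker ∂_2 − rank ∂_3 = (20 − 20) − 0 = 0, and there is no ∂_3, so H_2 = 0.

(K is a triangulation of the Klein bottle.)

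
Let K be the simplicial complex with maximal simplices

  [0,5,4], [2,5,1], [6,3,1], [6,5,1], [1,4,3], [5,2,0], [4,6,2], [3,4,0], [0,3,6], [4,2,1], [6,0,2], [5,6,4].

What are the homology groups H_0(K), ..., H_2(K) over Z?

K has 7 vertices, 18 edges, 12 triangles.
rank ∂_0 = 0, rank ∂_1 = 6 ⇒ b_0 = 7 − 0 − 6 = 1; all invariant factors of ∂_1 are 1 so no torsion. So H_0 = Z.
rank ∂_1 = 6, rank ∂_2 = 12 ⇒ b_1 = 18 − 6 − 12 = 0; ∂_2 has invariant factor(s) [2] giving torsion. So H_1 = Z/2Z.
rank ∂_2 = 12, rank ∂_3 = 0 ⇒ b_2 = 12 − 12 − 0 = 0. So H_2 = 0.

H_0 = Z,  H_1 = Z/2Z,  H_2 = 0.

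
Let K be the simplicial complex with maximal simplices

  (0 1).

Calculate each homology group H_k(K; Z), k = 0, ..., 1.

K has 2 vertices, 1 edge.
rank ∂_0 = 0, rank ∂_1 = 1 ⇒ b_0 = 2 − 0 − 1 = 1; all invariant factors of ∂_1 are 1 so no torsion. So H_0 ≅ Z.
rank ∂_1 = 1, rank ∂_2 = 0 ⇒ b_1 = 1 − 1 − 0 = 0. So H_1 ≅ 0.

H_0 = Z,  H_1 = 0.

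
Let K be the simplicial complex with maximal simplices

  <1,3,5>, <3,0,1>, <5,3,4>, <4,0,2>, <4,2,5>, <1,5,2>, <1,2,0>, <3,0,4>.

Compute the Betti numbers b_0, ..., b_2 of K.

b_0 = 1, b_1 = 0, b_2 = 1.

Take the total order 0 < 1 < 2 < 3 < 4 < 5 on the vertex set. Then K (dimension 2) consists of the simplices:

  0-simplices (6): [0], [1], [2], [3], [4], [5]
  1-simplices (12): [0,1], [0,2], [0,3], [0,4], [1,2], [1,3], [1,5], [2,4], [2,5], [3,4], [3,5], [4,5]
  2-simplices (8): [0,1,2], [0,1,3], [0,2,4], [0,3,4], [1,2,5], [1,3,5], [2,4,5], [3,4,5]

Hence C_0 ≅ Z^6, C_1 ≅ Z^12, C_2 ≅ Z^8.

∂_1: C_1 → C_0 is given by ∂[p,q] = [q] − [p]. For instance
  ∂[0,1] = [1] − [0].
The resulting 6×12 matrix has rank 5, and its Smith normal form has invariant factors (1,1,1,1,1).

Boundary ∂_2: C_2 → C_1 maps a triangle to the signed sum of its edges. For instance
  ∂[3,4,5] = [4,5] − [3,5] + [3,4],
  ∂[0,1,3] = [1,3] − [0,3] + [0,1].
This gives a 12×8 integer matrix of rank 7; reducing to Smith normal form yields diagonal entries (1,1,1,1,1,1,1).

Now H_k = ker ∂_k / im ∂_{k+1}, so:

  H_0: rank C_0 − rank ∂_1 = 6 − 5 = 1, and the invariant factors of ∂_1 are all 1, so H_0 = Z.
  H_1: rank ker ∂_1 − rank ∂_2 = (12 − 5) − 7 = 0, and the invariant factors of ∂_2 are all 1, so H_1 = 0.
  H_2: rank ker ∂_2 − rank ∂_3 = (8 − 7) − 0 = 1, and there is no ∂_3, so H_2 = Z.

Hence the Betti numbers are b_0 = 1, b_1 = 0, b_2 = 1.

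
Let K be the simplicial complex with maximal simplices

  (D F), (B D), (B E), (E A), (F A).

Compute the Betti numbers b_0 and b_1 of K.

We work with the vertex ordering A < B < D < E < F. The simplices of K, each written with vertices in increasing order, are:

  0-simplices (5): A, B, D, E, F
  1-simplices (5): AE, AF, BD, BE, DF

so the chain groups are C_0 ≅ Z^5, C_1 ≅ Z^5.

∂_1: C_1 → C_0 is given by ∂[p,q] = [q] − [p].
The 5×5 boundary matrix has rank 4 and Smith normal form diag(1,1,1,1).

Reading off H_k = ker ∂_k / im ∂_{k+1}:

  H_0: rank C_0 − rank ∂_1 = 5 − 4 = 1, and the invariant factors of ∂_1 are all 1, so H_0 = Z.
  H_1: rank ker ∂_1 − rank ∂_2 = (5 − 4) − 0 = 1, and there is no ∂_2, so H_1 = Z.

(K is a triangulation of the circle S^1.)

Hence the Betti numbers are b_0 = 1, b_1 = 1.

b_0 = 1, b_1 = 1.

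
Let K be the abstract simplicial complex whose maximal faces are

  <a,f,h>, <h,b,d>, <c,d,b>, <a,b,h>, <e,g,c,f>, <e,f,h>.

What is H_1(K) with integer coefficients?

Fix the vertex order a < b < c < d < e < f < g < h and write every simplex with vertices in increasing order. Then dim K = 3 and the simplices of K are:

  0-simplices (8): a, b, c, d, e, f, g, h
  1-simplices (16): ab, af, ah, bc, bd, bh, cd, ce, cf, cg, dh, ef, eg, eh, fg, fh
  2-simplices (9): abh, afh, bcd, bdh, cef, ceg, cfg, efg, efh
  3-simplices (1): cefg

so the chain groups are C_0 ≅ Z^8, C_1 ≅ Z^16, C_2 ≅ Z^9, C_3 ≅ Z^1.

The boundary map ∂_1: C_1 → C_0 sends each edge [p,q] (with p < q) to q − p.
The resulting 8×16 matrix has rank 7, and its Smith normal form has invariant factors (1,1,1,1,1,1,1).

The boundary map ∂_2: C_2 → C_1 maps a triangle to the signed sum of its edges. For instance
  ∂bcd = cd − bd + bc,
  ∂cfg = fg − cg + cf.
The resulting 16×9 matrix has rank 8, and its Smith normal form has invariant factors (1,1,1,1,1,1,1,1).

The boundary map ∂_3: C_3 → C_2 sends each 3-simplex σ to the alternating sum Σ_i (−1)^i (σ with its i-th vertex removed). For instance
  ∂cefg = efg − cfg + ceg − cef.
The 9×1 boundary matrix has rank 1 and Smith normal form diag(1).

Reading off H_k = ker ∂_k / im ∂_{k+1}:

  H_1: rank ker ∂_1 − rank ∂_2 = (16 − 7) − 8 = 1, and the invariant factors of ∂_2 are all 1, so H_1 ≅ Z.

H_1 = Z.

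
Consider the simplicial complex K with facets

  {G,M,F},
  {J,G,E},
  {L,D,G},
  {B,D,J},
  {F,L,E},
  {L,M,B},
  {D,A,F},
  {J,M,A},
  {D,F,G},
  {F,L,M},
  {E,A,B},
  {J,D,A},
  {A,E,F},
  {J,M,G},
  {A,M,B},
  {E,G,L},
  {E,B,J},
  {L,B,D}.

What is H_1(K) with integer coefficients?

H_1 ≅ Z ⊕ Z/2.

K has 9 vertices, 27 edges, 18 triangles.
rank ∂_1 = 8, rank ∂_2 = 18 ⇒ b_1 = 27 − 8 − 18 = 1; ∂_2 has invariant factor(s) [2] giving torsion. So H_1 = Z ⊕ Z/2.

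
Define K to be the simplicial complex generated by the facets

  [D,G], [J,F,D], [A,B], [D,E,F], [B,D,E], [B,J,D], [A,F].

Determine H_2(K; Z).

We work with the vertex ordering A < B < D < E < F < G < J. The simplices of K, each written with vertices in increasing order, are:

  0-simplices (7): A, B, D, E, F, G, J
  1-simplices (11): AB, AF, BD, BE, BJ, DE, DF, DG, DJ, EF, FJ
  2-simplices (4): BDE, BDJ, DEF, DFJ

giving chain groups C_0 ≅ Z^7, C_1 ≅ Z^11, C_2 ≅ Z^4.

Boundary ∂_1: C_1 → C_0 maps an edge to its endpoints' difference, ∂[p,q] = q − p. For instance
  ∂EF = F − E.
This gives a 7×11 integer matrix of rank 6; reducing to Smith normal form yields diagonal entries (1,1,1,1,1,1).

The boundary map ∂_2: C_2 → C_1 sends each 2-simplex [p,q,r] to [q,r] − [p,r] + [p,q]. For instance
  ∂BDJ = DJ − BJ + BD,
  ∂DFJ = FJ − DJ + DF.
This gives a 11×4 integer matrix of rank 4; reducing to Smith normal form yields diagonal entries (1,1,1,1).

Computing H_k = (kernel of ∂_k) / (image of ∂_{k+1}):

  H_2: rank ker ∂_2 − rank ∂_3 = (4 − 4) − 0 = 0, and there is no ∂_3, so H_2 ≅ 0.

H_2 = 0.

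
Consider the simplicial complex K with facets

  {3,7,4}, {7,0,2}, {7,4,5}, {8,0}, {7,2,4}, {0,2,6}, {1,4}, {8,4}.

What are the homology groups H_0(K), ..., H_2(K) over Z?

We work with the vertex ordering 0 < 1 < 2 < 3 < 4 < 5 < 6 < 7 < 8. The simplices of K, each written with vertices in increasing order, are:

  0-simplices (9): [0], [1], [2], [3], [4], [5], [6], [7], [8]
  1-simplices (14): [0,2], [0,6], [0,7], [0,8], [1,4], [2,4], [2,6], [2,7], [3,4], [3,7], [4,5], [4,7], [4,8], [5,7]
  2-simplices (5): [0,2,6], [0,2,7], [2,4,7], [3,4,7], [4,5,7]

Hence C_0 ≅ Z^9, C_1 ≅ Z^14, C_2 ≅ Z^5.

The boundary map ∂_1: C_1 → C_0 maps an edge to its endpoints' difference, ∂[p,q] = q − p.
As a 9×14 matrix over Z this has rank 8, with invariant factors (1,1,1,1,1,1,1,1).

The boundary map ∂_2: C_2 → C_1 maps a triangle to the signed sum of its edges. For instance
  ∂[4,5,7] = [5,7] − [4,7] + [4,5],
  ∂[3,4,7] = [4,7] − [3,7] + [3,4].
As a 14×5 matrix over Z this has rank 5, with invariant factors (1,1,1,1,1).

From H_k ≅ ker(∂_k) / im(∂_{k+1}) we obtain:

  H_0: rank C_0 − rank ∂_1 = 9 − 8 = 1, and the invariant factors of ∂_1 are all 1, so H_0 = Z.
  H_1: rank ker ∂_1 − rank ∂_2 = (14 − 8) − 5 = 1, and the invariant factors of ∂_2 are all 1, so H_1 = Z.
  H_2: rank ker ∂_2 − rank ∂_3 = (5 − 5) − 0 = 0, and there is no ∂_3, so H_2 = 0.

As a check, the Euler characteristic is 9 − 14 + 5 = 0, which agrees with 1 − 1 + 0 = 0.

H_0 ≅ Z,  H_1 ≅ Z,  H_2 = 0.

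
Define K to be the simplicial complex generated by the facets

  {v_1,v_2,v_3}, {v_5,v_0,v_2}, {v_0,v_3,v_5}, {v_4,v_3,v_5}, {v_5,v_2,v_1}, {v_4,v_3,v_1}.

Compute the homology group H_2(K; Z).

H_2 = 0.

We work with the vertex ordering v_0 < v_1 < v_2 < v_3 < v_4 < v_5. The simplices of K, each written with vertices in increasing order, are:

  0-simplices (6): [v_0], [v_1], [v_2], [v_3], [v_4], [v_5]
  1-simplices (12): [v_0,v_2], [v_0,v_3], [v_0,v_5], [v_1,v_2], [v_1,v_3], [v_1,v_4], [v_1,v_5], [v_2,v_3], [v_2,v_5], [v_3,v_4], [v_3,v_5], [v_4,v_5]
  2-simplices (6): [v_0,v_2,v_5], [v_0,v_3,v_5], [v_1,v_2,v_3], [v_1,v_2,v_5], [v_1,v_3,v_4], [v_3,v_4,v_5]

Hence C_0 ≅ Z^6, C_1 ≅ Z^12, C_2 ≅ Z^6.

∂_1: C_1 → C_0 maps an edge to its endpoints' difference, ∂[p,q] = q − p. For instance
  ∂[v_0,v_2] = [v_2] − [v_0].
The resulting 6×12 matrix has rank 5, and its Smith normal form has invariant factors (1,1,1,1,1).

The boundary map ∂_2: C_2 → C_1 acts by ∂[p,q,r] = [q,r] − [p,r] + [p,q]. For instance
  ∂[v_1,v_2,v_3] = [v_2,v_3] − [v_1,v_3] + [v_1,v_2],
  ∂[v_0,v_2,v_5] = [v_2,v_5] − [v_0,v_5] + [v_0,v_2].
The 12×6 boundary matrix has rank 6 and Smith normal form diag(1,1,1,1,1,1).

Computing H_k = (kernel of ∂_k) / (image of ∂_{k+1}):

  H_2: rank ker ∂_2 − rank ∂_3 = (6 − 6) − 0 = 0, and there is no ∂_3, so H_2 ≅ 0.

(K is a triangulation of the cylinder S^1 x I.)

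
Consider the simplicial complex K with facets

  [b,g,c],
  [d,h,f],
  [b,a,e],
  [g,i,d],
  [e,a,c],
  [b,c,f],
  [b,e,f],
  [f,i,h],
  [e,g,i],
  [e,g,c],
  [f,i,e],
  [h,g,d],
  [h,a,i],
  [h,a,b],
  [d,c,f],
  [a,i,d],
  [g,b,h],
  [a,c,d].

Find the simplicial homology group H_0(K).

H_0 ≅ Z.

We work with the vertex ordering a < b < c < d < e < f < g < h < i. The simplices of K, each written with vertices in increasing order, are:

  0-simplices (9): a, b, c, d, e, f, g, h, i
  1-simplices (27): ab, ac, ad, ae, ah, ai, bc, be, bf, bg, bh, cd, ce, cf, cg, df, dg, dh, di, ef, eg, ei, fh, fi, gh, gi, hi
  2-simplices (18): abe, abh, acd, ace, adi, ahi, bcf, bcg, bef, bgh, cdf, ceg, dfh, dgh, dgi, efi, egi, fhi

so the chain groups are C_0 ≅ Z^9, C_1 ≅ Z^27, C_2 ≅ Z^18.

∂_1: C_1 → C_0 maps an edge to its endpoints' difference, ∂[p,q] = q − p. For instance
  ∂ab = b − a.
The 9×27 boundary matrix has rank 8 and Smith normal form diag(1,1,1,1,1,1,1,1).

∂_2: C_2 → C_1 acts by ∂[p,q,r] = [q,r] − [p,r] + [p,q]. For instance
  ∂abh = bh − ah + ab,
  ∂ahi = hi − ai + ah.
As a 27×18 matrix over Z this has rank 18, with invariant factors (1,1,1,1,1,1,1,1,1,1,1,1,1,1,1,1,1,2).

Now H_k = ker ∂_k / im ∂_{k+1}, so:

  H_0: rank C_0 − rank ∂_1 = 9 − 8 = 1, and the invariant factors of ∂_1 are all 1, so H_0 ≅ Z.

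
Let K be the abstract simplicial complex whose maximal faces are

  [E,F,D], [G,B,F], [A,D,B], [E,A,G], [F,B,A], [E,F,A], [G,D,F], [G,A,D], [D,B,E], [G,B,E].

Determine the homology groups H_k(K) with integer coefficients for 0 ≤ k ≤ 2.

H_0 ≅ Z,  H_1 ≅ Z/2,  H_2 = 0.

We work with the vertex ordering A < B < D < E < F < G. The simplices of K, each written with vertices in increasing order, are:

  0-simplices (6): A, B, D, E, F, G
  1-simplices (15): AB, AD, AE, AF, AG, BD, BE, BF, BG, DE, DF, DG, EF, EG, FG
  2-simplices (10): ABD, ABF, ADG, AEF, AEG, BDE, BEG, BFG, DEF, DFG

so the chain groups are C_0 ≅ Z^6, C_1 ≅ Z^15, C_2 ≅ Z^10.

The boundary map ∂_1: C_1 → C_0 sends each edge [p,q] (with p < q) to q − p. For instance
  ∂EG = G − E.
This gives a 6×15 integer matrix of rank 5; reducing to Smith normal form yields diagonal entries (1,1,1,1,1).

Boundary ∂_2: C_2 → C_1 maps a triangle to the signed sum of its edges. For instance
  ∂BFG = FG − BG + BF,
  ∂ABD = BD − AD + AB.
The 15×10 boundary matrix has rank 10 and Smith normal form diag(1,1,1,1,1,1,1,1,1,2).

Now H_k = ker ∂_k / im ∂_{k+1}, so:

  H_0: rank C_0 − rank ∂_1 = 6 − 5 = 1, and the invariant factors of ∂_1 are all 1, so H_0 ≅ Z.
  H_1: rank ker ∂_1 − rank ∂_2 = (15 − 5) − 10 = 0, and ∂_2 has invariant factor 2 > 1, so H_1 ≅ Z/2.
  H_2: rank ker ∂_2 − rank ∂_3 = (10 − 10) − 0 = 0, and there is no ∂_3, so H_2 ≅ 0.

As a check, the Euler characteristic is 6 − 15 + 10 = 1, which agrees with 1 − 0 + 0 = 1.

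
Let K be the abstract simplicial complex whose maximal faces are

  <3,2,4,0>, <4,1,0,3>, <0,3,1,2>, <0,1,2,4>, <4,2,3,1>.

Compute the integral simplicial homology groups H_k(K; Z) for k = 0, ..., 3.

H_0 ≅ Z,  H_1 = 0,  H_2 = 0,  H_3 ≅ Z.

We work with the vertex ordering 0 < 1 < 2 < 3 < 4. The simplices of K, each written with vertices in increasing order, are:

  0-simplices (5): [0], [1], [2], [3], [4]
  1-simplices (10): [0,1], [0,2], [0,3], [0,4], [1,2], [1,3], [1,4], [2,3], [2,4], [3,4]
  2-simplices (10): [0,1,2], [0,1,3], [0,1,4], [0,2,3], [0,2,4], [0,3,4], [1,2,3], [1,2,4], [1,3,4], [2,3,4]
  3-simplices (5): [0,1,2,3], [0,1,2,4], [0,1,3,4], [0,2,3,4], [1,2,3,4]

so the chain groups are C_0 ≅ Z^5, C_1 ≅ Z^10, C_2 ≅ Z^10, C_3 ≅ Z^5.

Boundary ∂_1: C_1 → C_0 is given by ∂[p,q] = [q] − [p]. For instance
  ∂[2,3] = [3] − [2].
The resulting 5×10 matrix has rank 4, and its Smith normal form has invariant factors (1,1,1,1).

∂_2: C_2 → C_1 sends each 2-simplex [p,q,r] to [q,r] − [p,r] + [p,q]. For instance
  ∂[0,3,4] = [3,4] − [0,4] + [0,3],
  ∂[0,1,4] = [1,4] − [0,4] + [0,1].
This gives a 10×10 integer matrix of rank 6; reducing to Smith normal form yields diagonal entries (1,1,1,1,1,1).

∂_3: C_3 → C_2 sends each 3-simplex σ to the alternating sum Σ_i (−1)^i (σ with its i-th vertex removed). For instance
  ∂[1,2,3,4] = [2,3,4] − [1,3,4] + [1,2,4] − [1,2,3],
  ∂[0,1,2,4] = [1,2,4] − [0,2,4] + [0,1,4] − [0,1,2].
This gives a 10×5 integer matrix of rank 4; reducing to Smith normal form yields diagonal entries (1,1,1,1).

Reading off H_k = ker ∂_k / im ∂_{k+1}:

  H_0: rank C_0 − rank ∂_1 = 5 − 4 = 1, and the invariant factors of ∂_1 are all 1, so H_0 ≅ Z.
  H_1: rank ker ∂_1 − rank ∂_2 = (10 − 4) − 6 = 0, and the invariant factors of ∂_2 are all 1, so H_1 ≅ 0.
  H_2: rank ker ∂_2 − rank ∂_3 = (10 − 6) − 4 = 0, and the invariant factors of ∂_3 are all 1, so H_2 ≅ 0.
  H_3: rank ker ∂_3 − rank ∂_4 = (5 − 4) − 0 = 1, and there is no ∂_4, so H_3 ≅ Z.

(K is a triangulation of the 3-sphere S^3.)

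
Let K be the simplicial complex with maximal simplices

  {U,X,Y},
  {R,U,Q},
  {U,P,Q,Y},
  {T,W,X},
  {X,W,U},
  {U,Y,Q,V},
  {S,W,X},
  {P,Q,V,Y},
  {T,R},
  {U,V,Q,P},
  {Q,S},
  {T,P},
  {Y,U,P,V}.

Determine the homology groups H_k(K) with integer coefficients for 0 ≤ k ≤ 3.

H_0 ≅ Z,  H_1 ≅ Z^3,  H_2 = 0,  H_3 ≅ Z.

Order the vertices as P < Q < R < S < T < U < V < W < X < Y. Listing each simplex with vertices in this order, K has dimension 3 with simplices:

  0-simplices (10): P, Q, R, S, T, U, V, W, X, Y
  1-simplices (23): PQ, PT, PU, PV, PY, QR, QS, QU, QV, QY, RT, RU, SW, SX, TW, TX, UV, UW, UX, UY, VY, WX, XY
  2-simplices (15): PQU, PQV, PQY, PUV, PUY, PVY, QRU, QUV, QUY, QVY, SWX, TWX, UVY, UWX, UXY
  3-simplices (5): PQUV, PQUY, PQVY, PUVY, QUVY

giving chain groups C_0 ≅ Z^10, C_1 ≅ Z^23, C_2 ≅ Z^15, C_3 ≅ Z^5.

The boundary map ∂_1: C_1 → C_0 maps an edge to its endpoints' difference, ∂[p,q] = q − p. For instance
  ∂RU = U − R.
This gives a 10×23 integer matrix of rank 9; reducing to Smith normal form yields diagonal entries (1,1,1,1,1,1,1,1,1).

The boundary map ∂_2: C_2 → C_1 sends each 2-simplex [p,q,r] to [q,r] − [p,r] + [p,q]. For instance
  ∂TWX = WX − TX + TW,
  ∂PQY = QY − PY + PQ.
The resulting 23×15 matrix has rank 11, and its Smith normal form has invariant factors (1,1,1,1,1,1,1,1,1,1,1).

∂_3: C_3 → C_2 sends each 3-simplex σ to the alternating sum Σ_i (−1)^i (σ with its i-th vertex removed). For instance
  ∂PUVY = UVY − PVY + PUY − PUV,
  ∂PQVY = QVY − PVY + PQY − PQV.
As a 15×5 matrix over Z this has rank 4, with invariant factors (1,1,1,1).

From H_k ≅ ker(∂_k) / im(∂_{k+1}) we obtain:

  H_0: rank C_0 − rank ∂_1 = 10 − 9 = 1, and the invariant factors of ∂_1 are all 1, so H_0 = Z.
  H_1: rank ker ∂_1 − rank ∂_2 = (23 − 9) − 11 = 3, and the invariant factors of ∂_2 are all 1, so H_1 = Z^3.
  H_2: rank ker ∂_2 − rank ∂_3 = (15 − 11) − 4 = 0, and the invariant factors of ∂_3 are all 1, so H_2 = 0.
  H_3: rank ker ∂_3 − rank ∂_4 = (5 − 4) − 0 = 1, and there is no ∂_4, so H_3 = Z.

As a check, the Euler characteristic is 10 − 23 + 15 − 5 = -3, which agrees with 1 − 3 + 0 − 1 = -3.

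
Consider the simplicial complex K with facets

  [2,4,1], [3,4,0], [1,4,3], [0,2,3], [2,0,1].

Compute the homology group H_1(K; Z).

H_1 = Z.

Fix the vertex order 0 < 1 < 2 < 3 < 4 and write every simplex with vertices in increasing order. Then dim K = 2 and the simplices of K are:

  0-simplices (5): [0], [1], [2], [3], [4]
  1-simplices (10): [0,1], [0,2], [0,3], [0,4], [1,2], [1,3], [1,4], [2,3], [2,4], [3,4]
  2-simplices (5): [0,1,2], [0,2,3], [0,3,4], [1,2,4], [1,3,4]

Hence C_0 ≅ Z^5, C_1 ≅ Z^10, C_2 ≅ Z^5.

The boundary map ∂_1: C_1 → C_0 is given by ∂[p,q] = [q] − [p]. For instance
  ∂[2,3] = [3] − [2].
The 5×10 boundary matrix has rank 4 and Smith normal form diag(1,1,1,1).

Boundary ∂_2: C_2 → C_1 sends each 2-simplex [p,q,r] to [q,r] − [p,r] + [p,q]. For instance
  ∂[0,2,3] = [2,3] − [0,3] + [0,2],
  ∂[0,1,2] = [1,2] − [0,2] + [0,1].
The 10×5 boundary matrix has rank 5 and Smith normal form diag(1,1,1,1,1).

From H_k ≅ ker(∂_k) / im(∂_{k+1}) we obtain:

  H_1: rank ker ∂_1 − rank ∂_2 = (10 − 4) − 5 = 1, and the invariant factors of ∂_2 are all 1, so H_1 ≅ Z.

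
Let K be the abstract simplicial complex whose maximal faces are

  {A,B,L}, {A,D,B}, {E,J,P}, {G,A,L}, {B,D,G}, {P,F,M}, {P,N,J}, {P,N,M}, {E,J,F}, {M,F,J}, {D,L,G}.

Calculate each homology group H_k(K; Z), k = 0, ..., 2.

H_0 ≅ Z^2,  H_1 ≅ Z^2,  H_2 = 0.

Order the vertices as A < B < D < E < F < G < J < L < M < N < P. Listing each simplex with vertices in this order, K has dimension 2 with simplices:

  0-simplices (11): A, B, D, E, F, G, J, L, M, N, P
  1-simplices (22): AB, AD, AG, AL, BD, BG, BL, DG, DL, EF, EJ, EP, FJ, FM, FP, GL, JM, JN, JP, MN, MP, NP
  2-simplices (11): ABD, ABL, AGL, BDG, DGL, EFJ, EJP, FJM, FMP, JNP, MNP

giving chain groups C_0 ≅ Z^11, C_1 ≅ Z^22, C_2 ≅ Z^11.

The boundary map ∂_1: C_1 → C_0 sends each edge [p,q] (with p < q) to q − p.
As a 11×22 matrix over Z this has rank 9, with invariant factors (1,1,1,1,1,1,1,1,1).

∂_2: C_2 → C_1 acts by ∂[p,q,r] = [q,r] − [p,r] + [p,q]. For instance
  ∂FMP = MP − FP + FM,
  ∂JNP = NP − JP + JN.
The resulting 22×11 matrix has rank 11, and its Smith normal form has invariant factors (1,1,1,1,1,1,1,1,1,1,1).

From H_k ≅ ker(∂_k) / im(∂_{k+1}) we obtain:

  H_0: rank C_0 − rank ∂_1 = 11 − 9 = 2, and the invariant factors of ∂_1 are all 1, so H_0 ≅ Z^2.
  H_1: rank ker ∂_1 − rank ∂_2 = (22 − 9) − 11 = 2, and the invariant factors of ∂_2 are all 1, so H_1 ≅ Z^2.
  H_2: rank ker ∂_2 − rank ∂_3 = (11 − 11) − 0 = 0, and there is no ∂_3, so H_2 ≅ 0.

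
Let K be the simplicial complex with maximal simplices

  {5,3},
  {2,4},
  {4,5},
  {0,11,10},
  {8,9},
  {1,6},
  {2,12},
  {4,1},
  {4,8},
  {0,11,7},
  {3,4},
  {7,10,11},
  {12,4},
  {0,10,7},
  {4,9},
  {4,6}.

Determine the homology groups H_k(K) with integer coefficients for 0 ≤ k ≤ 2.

Order the vertices as 0 < 1 < 2 < 3 < 4 < 5 < 6 < 7 < 8 < 9 < 10 < 11 < 12. Listing each simplex with vertices in this order, K has dimension 2 with simplices:

  0-simplices (13): [0], [1], [2], [3], [4], [5], [6], [7], [8], [9], [10], [11], [12]
  1-simplices (18): [0,7], [0,10], [0,11], [1,4], [1,6], [2,4], [2,12], [3,4], [3,5], [4,5], [4,6], [4,8], [4,9], [4,12], [7,10], [7,11], [8,9], [10,11]
  2-simplices (4): [0,7,10], [0,7,11], [0,10,11], [7,10,11]

giving chain groups C_0 ≅ Z^13, C_1 ≅ Z^18, C_2 ≅ Z^4.

∂_1: C_1 → C_0 sends each edge [p,q] (with p < q) to q − p. For instance
  ∂[3,5] = [5] − [3].
The 13×18 boundary matrix has rank 11 and Smith normal form diag(1,1,1,1,1,1,1,1,1,1,1).

∂_2: C_2 → C_1 acts by ∂[p,q,r] = [q,r] − [p,r] + [p,q]. For instance
  ∂[7,10,11] = [10,11] − [7,11] + [7,10],
  ∂[0,10,11] = [10,11] − [0,11] + [0,10].
As a 18×4 matrix over Z this has rank 3, with invariant factors (1,1,1).

Computing H_k = (kernel of ∂_k) / (image of ∂_{k+1}):

  H_0: rank C_0 − rank ∂_1 = 13 − 11 = 2, and the invariant factors of ∂_1 are all 1, so H_0 ≅ Z^2.
  H_1: rank ker ∂_1 − rank ∂_2 = (18 − 11) − 3 = 4, and the invariant factors of ∂_2 are all 1, so H_1 ≅ Z^4.
  H_2: rank ker ∂_2 − rank ∂_3 = (4 − 3) − 0 = 1, and there is no ∂_3, so H_2 ≅ Z.

As a check, the Euler characteristic is 13 − 18 + 4 = -1, which agrees with 2 − 4 + 1 = -1.

H_0 = Z^2,  H_1 = Z^4,  H_2 = Z.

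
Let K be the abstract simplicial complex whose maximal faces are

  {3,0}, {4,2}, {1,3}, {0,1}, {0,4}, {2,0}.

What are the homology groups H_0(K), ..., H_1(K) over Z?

Take the total order 0 < 1 < 2 < 3 < 4 on the vertex set. Then K (dimension 1) consists of the simplices:

  0-simplices (5): [0], [1], [2], [3], [4]
  1-simplices (6): [0,1], [0,2], [0,3], [0,4], [1,3], [2,4]

giving chain groups C_0 ≅ Z^5, C_1 ≅ Z^6.

∂_1: C_1 → C_0 maps an edge to its endpoints' difference, ∂[p,q] = q − p.
The 5×6 boundary matrix has rank 4 and Smith normal form diag(1,1,1,1).

Now H_k = ker ∂_k / im ∂_{k+1}, so:

  H_0: rank C_0 − rank ∂_1 = 5 − 4 = 1, and the invariant factors of ∂_1 are all 1, so H_0 = Z.
  H_1: rank ker ∂_1 − rank ∂_2 = (6 − 4) − 0 = 2, and there is no ∂_2, so H_1 = Z^2.

(K is a triangulation of a wedge of 2 circles.)

H_0 ≅ Z,  H_1 ≅ Z^2.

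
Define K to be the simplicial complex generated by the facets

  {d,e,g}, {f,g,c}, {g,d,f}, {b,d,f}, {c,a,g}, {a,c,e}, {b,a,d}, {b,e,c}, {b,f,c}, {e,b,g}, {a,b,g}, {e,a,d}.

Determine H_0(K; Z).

H_0 ≅ Z.

We work with the vertex ordering a < b < c < d < e < f < g. The simplices of K, each written with vertices in increasing order, are:

  0-simplices (7): a, b, c, d, e, f, g
  1-simplices (18): ab, ac, ad, ae, ag, bc, bd, be, bf, bg, ce, cf, cg, de, df, dg, eg, fg
  2-simplices (12): abd, abg, ace, acg, ade, bce, bcf, bdf, beg, cfg, deg, dfg

Hence C_0 ≅ Z^7, C_1 ≅ Z^18, C_2 ≅ Z^12.

∂_1: C_1 → C_0 sends each edge [p,q] (with p < q) to q − p.
As a 7×18 matrix over Z this has rank 6, with invariant factors (1,1,1,1,1,1).

The boundary map ∂_2: C_2 → C_1 acts by ∂[p,q,r] = [q,r] − [p,r] + [p,q]. For instance
  ∂cfg = fg − cg + cf,
  ∂ade = de − ae + ad.
The resulting 18×12 matrix has rank 12, and its Smith normal form has invariant factors (1,1,1,1,1,1,1,1,1,1,1,2).

From H_k ≅ ker(∂_k) / im(∂_{k+1}) we obtain:

  H_0: rank C_0 − rank ∂_1 = 7 − 6 = 1, and the invariant factors of ∂_1 are all 1, so H_0 = Z.

(K is a triangulation of the real projective plane RP^2.)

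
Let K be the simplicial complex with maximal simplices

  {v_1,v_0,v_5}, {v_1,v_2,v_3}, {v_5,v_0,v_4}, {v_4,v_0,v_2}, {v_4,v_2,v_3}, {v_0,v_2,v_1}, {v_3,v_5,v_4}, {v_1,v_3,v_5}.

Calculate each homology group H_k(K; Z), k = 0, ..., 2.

H_0 = Z,  H_1 = 0,  H_2 = Z.

Fix the vertex order v_0 < v_1 < v_2 < v_3 < v_4 < v_5 and write every simplex with vertices in increasing order. Then dim K = 2 and the simplices of K are:

  0-simplices (6): [v_0], [v_1], [v_2], [v_3], [v_4], [v_5]
  1-simplices (12): [v_0,v_1], [v_0,v_2], [v_0,v_4], [v_0,v_5], [v_1,v_2], [v_1,v_3], [v_1,v_5], [v_2,v_3], [v_2,v_4], [v_3,v_4], [v_3,v_5], [v_4,v_5]
  2-simplices (8): [v_0,v_1,v_2], [v_0,v_1,v_5], [v_0,v_2,v_4], [v_0,v_4,v_5], [v_1,v_2,v_3], [v_1,v_3,v_5], [v_2,v_3,v_4], [v_3,v_4,v_5]

giving chain groups C_0 ≅ Z^6, C_1 ≅ Z^12, C_2 ≅ Z^8.

Boundary ∂_1: C_1 → C_0 is given by ∂[p,q] = [q] − [p]. For instance
  ∂[v_0,v_5] = [v_5] − [v_0].
The 6×12 boundary matrix has rank 5 and Smith normal form diag(1,1,1,1,1).

∂_2: C_2 → C_1 sends each 2-simplex [p,q,r] to [q,r] − [p,r] + [p,q]. For instance
  ∂[v_0,v_1,v_2] = [v_1,v_2] − [v_0,v_2] + [v_0,v_1],
  ∂[v_3,v_4,v_5] = [v_4,v_5] − [v_3,v_5] + [v_3,v_4].
This gives a 12×8 integer matrix of rank 7; reducing to Smith normal form yields diagonal entries (1,1,1,1,1,1,1).

From H_k ≅ ker(∂_k) / im(∂_{k+1}) we obtain:

  H_0: rank C_0 − rank ∂_1 = 6 − 5 = 1, and the invariant factors of ∂_1 are all 1, so H_0 ≅ Z.
  H_1: rank ker ∂_1 − rank ∂_2 = (12 − 5) − 7 = 0, and the invariant factors of ∂_2 are all 1, so H_1 ≅ 0.
  H_2: rank ker ∂_2 − rank ∂_3 = (8 − 7) − 0 = 1, and there is no ∂_3, so H_2 ≅ Z.

(K is a triangulation of the 2-sphere S^2.)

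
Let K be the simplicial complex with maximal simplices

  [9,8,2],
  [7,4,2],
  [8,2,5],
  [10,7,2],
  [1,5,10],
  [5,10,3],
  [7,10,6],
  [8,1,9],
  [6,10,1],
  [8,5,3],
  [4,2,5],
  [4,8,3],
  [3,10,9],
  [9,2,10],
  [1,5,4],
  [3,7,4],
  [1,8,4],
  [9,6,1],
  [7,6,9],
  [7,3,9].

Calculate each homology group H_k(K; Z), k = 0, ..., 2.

We work with the vertex ordering 1 < 2 < 3 < 4 < 5 < 6 < 7 < 8 < 9 < 10. The simplices of K, each written with vertices in increasing order, are:

  0-simplices (10): [1], [2], [3], [4], [5], [6], [7], [8], [9], [10]
  1-simplices (30): (30 of them)
  2-simplices (20): (20 of them)

so the chain groups are C_0 ≅ Z^10, C_1 ≅ Z^30, C_2 ≅ Z^20.

∂_1: C_1 → C_0 is given by ∂[p,q] = [q] − [p]. For instance
  ∂[9,10] = [10] − [9].
The resulting 10×30 matrix has rank 9, and its Smith normal form has invariant factors (1,1,1,1,1,1,1,1,1).

Boundary ∂_2: C_2 → C_1 sends each 2-simplex [p,q,r] to [q,r] − [p,r] + [p,q]. For instance
  ∂[6,7,9] = [7,9] − [6,9] + [6,7],
  ∂[3,4,8] = [4,8] − [3,8] + [3,4].
This gives a 30×20 integer matrix of rank 20; reducing to Smith normal form yields diagonal entries (1,1,1,1,1,1,1,1,1,1,1,1,1,1,1,1,1,1,1,2).

Reading off H_k = ker ∂_k / im ∂_{k+1}:

  H_0: rank C_0 − rank ∂_1 = 10 − 9 = 1, and the invariant factors of ∂_1 are all 1, so H_0 ≅ Z.
  H_1: rank ker ∂_1 − rank ∂_2 = (30 − 9) − 20 = 1, and ∂_2 has invariant factor 2 > 1, so H_1 ≅ Z ⊕ Z/2Z.
  H_2: rank ker ∂_2 − rank ∂_3 = (20 − 20) − 0 = 0, and there is no ∂_3, so H_2 ≅ 0.

As a check, the Euler characteristic is 10 − 30 + 20 = 0, which agrees with 1 − 1 + 0 = 0.

H_0 = Z,  H_1 = Z ⊕ Z/2Z,  H_2 = 0.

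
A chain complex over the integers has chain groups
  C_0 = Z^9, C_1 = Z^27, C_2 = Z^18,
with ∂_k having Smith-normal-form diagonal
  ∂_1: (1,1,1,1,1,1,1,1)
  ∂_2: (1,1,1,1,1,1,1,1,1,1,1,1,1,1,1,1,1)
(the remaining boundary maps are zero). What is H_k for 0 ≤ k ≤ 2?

H_0: b_0 = 9 − 0 − 8 = 1; torsion from ∂_1 factors > 1: none. So H_0 = Z.
H_1: b_1 = 27 − 8 − 17 = 2; torsion from ∂_2 factors > 1: none. So H_1 = Z^2.
H_2: b_2 = 18 − 17 − 0 = 1; torsion from ∂_3 factors > 1: none. So H_2 = Z.

H_0 = Z,  H_1 = Z^2,  H_2 = Z.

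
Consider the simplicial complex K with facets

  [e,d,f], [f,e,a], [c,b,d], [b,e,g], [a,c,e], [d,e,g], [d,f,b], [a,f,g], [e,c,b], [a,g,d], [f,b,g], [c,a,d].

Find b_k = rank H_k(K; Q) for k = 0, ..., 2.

b_0 = 1, b_1 = 0, b_2 = 0.

Fix the vertex order a < b < c < d < e < f < g and write every simplex with vertices in increasing order. Then dim K = 2 and the simplices of K are:

  0-simplices (7): a, b, c, d, e, f, g
  1-simplices (18): ac, ad, ae, af, ag, bc, bd, be, bf, bg, cd, ce, de, df, dg, ef, eg, fg
  2-simplices (12): acd, ace, adg, aef, afg, bcd, bce, bdf, beg, bfg, def, deg

Hence C_0 ≅ Z^7, C_1 ≅ Z^18, C_2 ≅ Z^12.

Boundary ∂_1: C_1 → C_0 sends each edge [p,q] (with p < q) to q − p.
This gives a 7×18 integer matrix of rank 6; reducing to Smith normal form yields diagonal entries (1,1,1,1,1,1).

The boundary map ∂_2: C_2 → C_1 acts by ∂[p,q,r] = [q,r] − [p,r] + [p,q]. For instance
  ∂bdf = df − bf + bd,
  ∂bcd = cd − bd + bc.
The resulting 18×12 matrix has rank 12, and its Smith normal form has invariant factors (1,1,1,1,1,1,1,1,1,1,1,2).

Computing H_k = (kernel of ∂_k) / (image of ∂_{k+1}):

  H_0: rank C_0 − rank ∂_1 = 7 − 6 = 1, and the invariant factors of ∂_1 are all 1, so H_0 = Z.
  H_1: rank ker ∂_1 − rank ∂_2 = (18 − 6) − 12 = 0, and ∂_2 has invariant factor 2 > 1, so H_1 = Z/2Z.
  H_2: rank ker ∂_2 − rank ∂_3 = (12 − 12) − 0 = 0, and there is no ∂_3, so H_2 = 0.

As a check, the Euler characteristic is 7 − 18 + 12 = 1, which agrees with 1 − 0 + 0 = 1.

Hence the Betti numbers are b_0 = 1, b_1 = 0, b_2 = 0.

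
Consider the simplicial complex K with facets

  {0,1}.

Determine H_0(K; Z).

H_0 = Z.

Take the total order 0 < 1 on the vertex set. Then K (dimension 1) consists of the simplices:

  0-simplices (2): [0], [1]
  1-simplices (1): [0,1]

giving chain groups C_0 ≅ Z^2, C_1 ≅ Z^1.

Boundary ∂_1: C_1 → C_0 is given by ∂[p,q] = [q] − [p]. For instance
  ∂[0,1] = [1] − [0].
As a 2×1 matrix over Z this has rank 1, with invariant factors (1).

Computing H_k = (kernel of ∂_k) / (image of ∂_{k+1}):

  H_0: rank C_0 − rank ∂_1 = 2 − 1 = 1, and the invariant factors of ∂_1 are all 1, so H_0 ≅ Z.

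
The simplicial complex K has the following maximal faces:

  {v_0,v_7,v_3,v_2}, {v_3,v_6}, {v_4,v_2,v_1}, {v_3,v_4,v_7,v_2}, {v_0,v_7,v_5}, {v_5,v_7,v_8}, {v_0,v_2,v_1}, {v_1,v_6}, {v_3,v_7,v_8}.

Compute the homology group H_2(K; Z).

H_2 = 0.

Fix the vertex order v_0 < v_1 < v_2 < v_3 < v_4 < v_5 < v_6 < v_7 < v_8 and write every simplex with vertices in increasing order. Then dim K = 3 and the simplices of K are:

  0-simplices (9): [v_0], [v_1], [v_2], [v_3], [v_4], [v_5], [v_6], [v_7], [v_8]
  1-simplices (19): (19 of them)
  2-simplices (12): (12 of them)
  3-simplices (2): [v_0,v_2,v_3,v_7], [v_2,v_3,v_4,v_7]

so the chain groups are C_0 ≅ Z^9, C_1 ≅ Z^19, C_2 ≅ Z^12, C_3 ≅ Z^2.

The boundary map ∂_1: C_1 → C_0 is given by ∂[p,q] = [q] − [p].
The 9×19 boundary matrix has rank 8 and Smith normal form diag(1,1,1,1,1,1,1,1).

∂_2: C_2 → C_1 sends each 2-simplex [p,q,r] to [q,r] − [p,r] + [p,q]. For instance
  ∂[v_1,v_2,v_4] = [v_2,v_4] − [v_1,v_4] + [v_1,v_2],
  ∂[v_5,v_7,v_8] = [v_7,v_8] − [v_5,v_8] + [v_5,v_7].
The resulting 19×12 matrix has rank 10, and its Smith normal form has invariant factors (1,1,1,1,1,1,1,1,1,1).

The boundary map ∂_3: C_3 → C_2 sends each 3-simplex σ to the alternating sum Σ_i (−1)^i (σ with its i-th vertex removed). For instance
  ∂[v_2,v_3,v_4,v_7] = [v_3,v_4,v_7] − [v_2,v_4,v_7] + [v_2,v_3,v_7] − [v_2,v_3,v_4],
  ∂[v_0,v_2,v_3,v_7] = [v_2,v_3,v_7] − [v_0,v_3,v_7] + [v_0,v_2,v_7] − [v_0,v_2,v_3].
As a 12×2 matrix over Z this has rank 2, with invariant factors (1,1).

Computing H_k = (kernel of ∂_k) / (image of ∂_{k+1}):

  H_2: rank ker ∂_2 − rank ∂_3 = (12 − 10) − 2 = 0, and the invariant factors of ∂_3 are all 1, so H_2 = 0.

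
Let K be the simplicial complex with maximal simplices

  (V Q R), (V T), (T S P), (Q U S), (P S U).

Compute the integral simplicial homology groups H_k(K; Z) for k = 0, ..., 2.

H_0 = Z,  H_1 = Z,  H_2 = 0.

K has 7 vertices, 11 edges, 4 triangles.
rank ∂_0 = 0, rank ∂_1 = 6 ⇒ b_0 = 7 − 0 − 6 = 1; all invariant factors of ∂_1 are 1 so no torsion. So H_0 ≅ Z.
rank ∂_1 = 6, rank ∂_2 = 4 ⇒ b_1 = 11 − 6 − 4 = 1; all invariant factors of ∂_2 are 1 so no torsion. So H_1 ≅ Z.
rank ∂_2 = 4, rank ∂_3 = 0 ⇒ b_2 = 4 − 4 − 0 = 0. So H_2 ≅ 0.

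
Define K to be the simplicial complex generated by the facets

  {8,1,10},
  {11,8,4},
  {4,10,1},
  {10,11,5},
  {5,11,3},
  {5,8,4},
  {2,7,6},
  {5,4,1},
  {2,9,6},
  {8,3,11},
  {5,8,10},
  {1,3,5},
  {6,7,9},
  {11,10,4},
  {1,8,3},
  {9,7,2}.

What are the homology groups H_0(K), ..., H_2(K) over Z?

Take the total order 1 < 2 < 3 < 4 < 5 < 6 < 7 < 8 < 9 < 10 < 11 on the vertex set. Then K (dimension 2) consists of the simplices:

  0-simplices (11): [1], [2], [3], [4], [5], [6], [7], [8], [9], [10], [11]
  1-simplices (24): (24 of them)
  2-simplices (16): [1,3,5], [1,3,8], [1,4,5], [1,4,10], [1,8,10], [2,6,7], [2,6,9], [2,7,9], [3,5,11], [3,8,11], [4,5,8], [4,8,11], [4,10,11], [5,8,10], [5,10,11], [6,7,9]

so the chain groups are C_0 ≅ Z^11, C_1 ≅ Z^24, C_2 ≅ Z^16.

∂_1: C_1 → C_0 is given by ∂[p,q] = [q] − [p].
The resulting 11×24 matrix has rank 9, and its Smith normal form has invariant factors (1,1,1,1,1,1,1,1,1).

Boundary ∂_2: C_2 → C_1 acts by ∂[p,q,r] = [q,r] − [p,r] + [p,q]. For instance
  ∂[1,8,10] = [8,10] − [1,10] + [1,8],
  ∂[5,10,11] = [10,11] − [5,11] + [5,10].
The resulting 24×16 matrix has rank 15, and its Smith normal form has invariant factors (1,1,1,1,1,1,1,1,1,1,1,1,1,1,2).

From H_k ≅ ker(∂_k) / im(∂_{k+1}) we obtain:

  H_0: rank C_0 − rank ∂_1 = 11 − 9 = 2, and the invariant factors of ∂_1 are all 1, so H_0 = Z^2.
  H_1: rank ker ∂_1 − rank ∂_2 = (24 − 9) − 15 = 0, and ∂_2 has invariant factor 2 > 1, so H_1 = Z_2.
  H_2: rank ker ∂_2 − rank ∂_3 = (16 − 15) − 0 = 1, and there is no ∂_3, so H_2 = Z.

As a check, the Euler characteristic is 11 − 24 + 16 = 3, which agrees with 2 − 0 + 1 = 3.

H_0 = Z^2,  H_1 = Z_2,  H_2 = Z.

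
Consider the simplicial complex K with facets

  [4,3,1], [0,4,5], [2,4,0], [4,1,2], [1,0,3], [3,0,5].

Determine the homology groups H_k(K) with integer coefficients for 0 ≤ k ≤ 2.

Fix the vertex order 0 < 1 < 2 < 3 < 4 < 5 and write every simplex with vertices in increasing order. Then dim K = 2 and the simplices of K are:

  0-simplices (6): [0], [1], [2], [3], [4], [5]
  1-simplices (12): [0,1], [0,2], [0,3], [0,4], [0,5], [1,2], [1,3], [1,4], [2,4], [3,4], [3,5], [4,5]
  2-simplices (6): [0,1,3], [0,2,4], [0,3,5], [0,4,5], [1,2,4], [1,3,4]

Hence C_0 ≅ Z^6, C_1 ≅ Z^12, C_2 ≅ Z^6.

The boundary map ∂_1: C_1 → C_0 maps an edge to its endpoints' difference, ∂[p,q] = q − p. For instance
  ∂[1,4] = [4] − [1].
This gives a 6×12 integer matrix of rank 5; reducing to Smith normal form yields diagonal entries (1,1,1,1,1).

∂_2: C_2 → C_1 acts by ∂[p,q,r] = [q,r] − [p,r] + [p,q]. For instance
  ∂[0,3,5] = [3,5] − [0,5] + [0,3],
  ∂[1,3,4] = [3,4] − [1,4] + [1,3].
The resulting 12×6 matrix has rank 6, and its Smith normal form has invariant factors (1,1,1,1,1,1).

Reading off H_k = ker ∂_k / im ∂_{k+1}:

  H_0: rank C_0 − rank ∂_1 = 6 − 5 = 1, and the invariant factors of ∂_1 are all 1, so H_0 = Z.
  H_1: rank ker ∂_1 − rank ∂_2 = (12 − 5) − 6 = 1, and the invariant factors of ∂_2 are all 1, so H_1 = Z.
  H_2: rank ker ∂_2 − rank ∂_3 = (6 − 6) − 0 = 0, and there is no ∂_3, so H_2 = 0.

H_0 = Z,  H_1 = Z,  H_2 = 0.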